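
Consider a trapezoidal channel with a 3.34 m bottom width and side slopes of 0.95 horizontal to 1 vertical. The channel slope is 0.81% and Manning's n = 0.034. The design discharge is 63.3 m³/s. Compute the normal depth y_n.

y_n = 2.91 m

Manning's equation rearranged: A R^(2/3) = nQ / (1·√S) = 0.034 × 63.3 / (√0.0081) = 23.91.
Try y = 2.25 m: A R^(2/3) = 14.61 — low.
Try y = 3.41 m: A R^(2/3) = 32.71 — high.
Try y = 2.91 m: A R^(2/3) = 23.92 — matches.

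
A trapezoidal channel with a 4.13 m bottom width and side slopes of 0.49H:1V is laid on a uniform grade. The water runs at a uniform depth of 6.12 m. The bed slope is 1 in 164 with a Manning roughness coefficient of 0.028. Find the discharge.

Q = 222 m³/s

With bottom width b = 4.13 m and side slope z = 0.49: A = (b + zy)y = (4.13 + 0.49×6.12)×6.12 = 43.63 m²; P = b + 2y√(1+z²) = 4.13 + 2×6.12×1.114 = 17.76 m.
Hydraulic radius R = A/P = 43.63/17.76 = 2.456 m.
Manning's equation: Q = (1/n) A R^(2/3) S^(1/2) = (1/0.028) × 43.63 × 2.456^(2/3) × 0.006098^(1/2) = 222 m³/s.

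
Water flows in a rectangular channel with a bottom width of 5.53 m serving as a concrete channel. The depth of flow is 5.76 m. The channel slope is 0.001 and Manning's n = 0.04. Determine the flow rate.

Flow area A = b·y = 5.53 × 5.76 = 31.85 m². Wetted perimeter P = b + 2y = 5.53 + 2×5.76 = 17.05 m.
Hydraulic radius R = A/P = 31.85/17.05 = 1.868 m.
Manning's equation: Q = (1/n) A R^(2/3) S^(1/2) = (1/0.04) × 31.85 × 1.868^(2/3) × 0.001^(1/2) = 38.2 m³/s.

Q = 38.2 m³/s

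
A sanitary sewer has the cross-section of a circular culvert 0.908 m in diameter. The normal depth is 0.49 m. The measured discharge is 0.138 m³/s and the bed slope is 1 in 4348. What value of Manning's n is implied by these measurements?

For a circular section of diameter D = 0.908 m at depth y = 0.49 m, the central angle is θ = 2 arccos(1 − 2y/D) = 3.3 rad. Then A = (D²/8)(θ − sin θ) = 0.3564 m² and P = Dθ/2 = 1.498 m.
Hydraulic radius R = A/P = 0.3564/1.498 = 0.2379 m.
Rearranging Manning's equation: n = (1/Q) A R^(2/3) S^(1/2) = (1/0.138) × 0.3564 × 0.2379^(2/3) × √0.00023 = 0.015.

n = 0.015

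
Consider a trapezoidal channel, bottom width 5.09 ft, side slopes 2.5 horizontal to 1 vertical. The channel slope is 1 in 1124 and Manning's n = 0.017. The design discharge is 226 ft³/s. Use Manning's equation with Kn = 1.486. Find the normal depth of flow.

y_n = 3.68 ft

Manning's equation rearranged: A R^(2/3) = nQ / (1.486·√S) = 0.017 × 226 / (1.486 × √0.0008897) = 86.68.
Try y = 3.04 ft: A R^(2/3) = 57.03 — short.
Try y = 3.68 ft: A R^(2/3) = 86.55 — close enough.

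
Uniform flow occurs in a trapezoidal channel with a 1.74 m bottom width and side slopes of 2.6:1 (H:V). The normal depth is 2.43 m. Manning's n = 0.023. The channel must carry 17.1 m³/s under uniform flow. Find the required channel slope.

With bottom width b = 1.74 m and side slope z = 2.6: A = (b + zy)y = (1.74 + 2.6×2.43)×2.43 = 19.58 m²; P = b + 2y√(1+z²) = 1.74 + 2×2.43×2.786 = 15.28 m.
Hydraulic radius R = A/P = 19.58/15.28 = 1.282 m.
From Manning's equation, S = [nQ / (1 A R^(2/3))]² = [0.023 × 17.1 / (1 × 19.58 × 1.282^(2/3))]² = 0.00029.

S = 0.00029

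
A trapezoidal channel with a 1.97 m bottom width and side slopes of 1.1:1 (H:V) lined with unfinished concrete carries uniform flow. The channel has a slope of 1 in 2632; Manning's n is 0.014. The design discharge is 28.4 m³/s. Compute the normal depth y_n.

Manning's equation rearranged: A R^(2/3) = nQ / (1·√S) = 0.014 × 28.4 / (√0.0003799) = 20.4.
Try y = 2.18 m: A R^(2/3) = 10.31 — too small.
Try y = 3.01 m: A R^(2/3) = 20.42 — matches.

y_n = 3.01 m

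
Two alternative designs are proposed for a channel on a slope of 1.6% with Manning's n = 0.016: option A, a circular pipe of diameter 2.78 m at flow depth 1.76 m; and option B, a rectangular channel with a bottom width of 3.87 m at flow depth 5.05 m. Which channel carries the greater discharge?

channel B

Channel A: For a circular section of diameter D = 2.78 m at depth y = 1.76 m, the central angle is θ = 2 arccos(1 − 2y/D) = 3.68 rad. Then A = (D²/8)(θ − sin θ) = 4.051 m² and P = Dθ/2 = 5.116 m. Hydraulic radius R = A/P = 4.051/5.116 = 0.7919 m. Q_A = (1/0.016)·4.051·0.7919^(2/3)·√0.016 = 27.41 m³/s.
Channel B: Flow area A = b·y = 3.87 × 5.05 = 19.54 m². Wetted perimeter P = b + 2y = 3.87 + 2×5.05 = 13.97 m. Hydraulic radius R = A/P = 19.54/13.97 = 1.399 m. Q_B = (1/0.016)·19.54·1.399^(2/3)·√0.016 = 193.3 m³/s.
Q_A = 27.41 m³/s vs Q_B = 193.3 m³/s, so channel B carries more.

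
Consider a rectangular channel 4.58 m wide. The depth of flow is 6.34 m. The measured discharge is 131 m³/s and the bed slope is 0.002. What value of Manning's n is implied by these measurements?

n = 0.014

Flow area A = b·y = 4.58 × 6.34 = 29.04 m². Wetted perimeter P = b + 2y = 4.58 + 2×6.34 = 17.26 m.
Hydraulic radius R = A/P = 29.04/17.26 = 1.682 m.
Rearranging Manning's equation: n = (1/Q) A R^(2/3) S^(1/2) = (1/131) × 29.04 × 1.682^(2/3) × √0.002 = 0.014.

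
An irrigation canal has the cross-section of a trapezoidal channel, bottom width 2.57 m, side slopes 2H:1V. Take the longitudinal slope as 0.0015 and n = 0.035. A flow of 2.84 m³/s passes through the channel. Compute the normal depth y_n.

y_n = 0.863 m

Manning's equation rearranged: A R^(2/3) = nQ / (1·√S) = 0.035 × 2.84 / (√0.0015) = 2.566.
At y = 1.04 m: A R^(2/3) = 3.702 — over.
At y = 0.686 m: A R^(2/3) = 1.657 — short.
At y = 0.863 m: A R^(2/3) = 2.568 — ≈ 2.566.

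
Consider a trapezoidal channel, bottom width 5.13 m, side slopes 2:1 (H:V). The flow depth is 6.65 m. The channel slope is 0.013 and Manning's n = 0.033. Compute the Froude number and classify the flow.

With bottom width b = 5.13 m and side slope z = 2: A = (b + zy)y = (5.13 + 2×6.65)×6.65 = 122.6 m²; P = b + 2y√(1+z²) = 5.13 + 2×6.65×2.236 = 34.87 m.
Hydraulic radius R = A/P = 122.6/34.87 = 3.515 m.
V = (1/n) R^(2/3) √S = (1/0.033) × 3.515^(2/3) × √0.013 = 7.987 m/s. Hydraulic depth D_h = A/T = 122.6/31.73 = 3.863 m.
Froude number Fr = V/√(g·D_h) = 7.987/√(9.81×3.863) = 1.3, which is greater than 1, so the flow is supercritical.

supercritical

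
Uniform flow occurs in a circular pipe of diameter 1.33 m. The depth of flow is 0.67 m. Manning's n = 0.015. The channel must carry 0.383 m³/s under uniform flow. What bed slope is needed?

For a circular section of diameter D = 1.33 m at depth y = 0.67 m, the central angle is θ = 2 arccos(1 − 2y/D) = 3.157 rad. Then A = (D²/8)(θ − sin θ) = 0.7013 m² and P = Dθ/2 = 2.099 m.
Hydraulic radius R = A/P = 0.7013/2.099 = 0.3341 m.
From Manning's equation, S = [nQ / (1 A R^(2/3))]² = [0.015 × 0.383 / (1 × 0.7013 × 0.3341^(2/3))]² = 0.000289.

S = 0.000289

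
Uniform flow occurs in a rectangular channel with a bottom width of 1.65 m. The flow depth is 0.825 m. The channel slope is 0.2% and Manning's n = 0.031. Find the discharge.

Flow area A = b·y = 1.65 × 0.825 = 1.361 m². Wetted perimeter P = b + 2y = 1.65 + 2×0.825 = 3.3 m.
Hydraulic radius R = A/P = 1.361/3.3 = 0.4125 m.
Manning's equation: Q = (1/n) A R^(2/3) S^(1/2) = (1/0.031) × 1.361 × 0.4125^(2/3) × 0.002^(1/2) = 1.09 m³/s.

Q = 1.09 m³/s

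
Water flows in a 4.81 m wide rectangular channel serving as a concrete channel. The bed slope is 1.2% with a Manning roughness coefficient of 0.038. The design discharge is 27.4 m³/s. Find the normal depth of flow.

Manning's equation rearranged: A R^(2/3) = nQ / (1·√S) = 0.038 × 27.4 / (√0.012) = 9.505.
Try y = 2.1 m: A R^(2/3) = 10.9 — high.
Try y = 1.7 m: A R^(2/3) = 8.155 — low.
Try y = 1.9 m: A R^(2/3) = 9.51 — matches.

y_n = 1.9 m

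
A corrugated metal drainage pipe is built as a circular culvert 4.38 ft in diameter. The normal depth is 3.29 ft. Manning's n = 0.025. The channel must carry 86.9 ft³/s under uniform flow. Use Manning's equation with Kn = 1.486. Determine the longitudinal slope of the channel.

For a circular section of diameter D = 4.38 ft at depth y = 3.29 ft, the central angle is θ = 2 arccos(1 − 2y/D) = 4.194 rad. Then A = (D²/8)(θ − sin θ) = 12.14 ft² and P = Dθ/2 = 9.185 ft.
Hydraulic radius R = A/P = 12.14/9.185 = 1.322 ft.
From Manning's equation, S = [nQ / (1.486 A R^(2/3))]² = [0.025 × 86.9 / (1.486 × 12.14 × 1.322^(2/3))]² = 0.01.

S = 0.01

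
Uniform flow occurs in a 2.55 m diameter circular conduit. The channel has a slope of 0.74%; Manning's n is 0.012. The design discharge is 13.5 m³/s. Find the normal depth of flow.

y_n = 1.27 m

Manning's equation rearranged: A R^(2/3) = nQ / (1·√S) = 0.012 × 13.5 / (√0.0074) = 1.883.
Try y = 0.963 m: A R^(2/3) = 1.147 — low.
Try y = 1.62 m: A R^(2/3) = 2.768 — high.
Try y = 1.27 m: A R^(2/3) = 1.879 — matches.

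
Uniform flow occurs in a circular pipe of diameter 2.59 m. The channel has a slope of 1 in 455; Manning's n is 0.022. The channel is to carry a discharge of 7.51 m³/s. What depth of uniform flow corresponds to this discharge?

Manning's equation rearranged: A R^(2/3) = nQ / (1·√S) = 0.022 × 7.51 / (√0.002198) = 3.524.
Trying y = 1.55 m: A R^(2/3) = 2.639 — too small.
Trying y = 1.91 m: A R^(2/3) = 3.525 — matches.

y_n = 1.91 m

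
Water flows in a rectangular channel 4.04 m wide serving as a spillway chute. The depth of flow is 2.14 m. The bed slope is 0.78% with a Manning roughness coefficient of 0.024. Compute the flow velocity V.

Flow area A = b·y = 4.04 × 2.14 = 8.646 m². Wetted perimeter P = b + 2y = 4.04 + 2×2.14 = 8.32 m.
Hydraulic radius R = A/P = 8.646/8.32 = 1.039 m.
From Manning's equation, V = (1/n) R^(2/3) S^(1/2) = (1/0.024) × 1.039^(2/3) × 0.0078^(1/2) = 3.78 m/s.

V = 3.78 m/s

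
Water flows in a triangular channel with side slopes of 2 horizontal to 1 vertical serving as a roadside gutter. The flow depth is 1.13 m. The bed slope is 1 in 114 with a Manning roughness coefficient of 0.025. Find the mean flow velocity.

V = 2.38 m/s

For a triangular section with side slope z = 2: A = zy² = 2×1.13² = 2.554 m²; P = 2y√(1+z²) = 2×1.13×2.236 = 5.054 m.
Hydraulic radius R = A/P = 2.554/5.054 = 0.5054 m.
From Manning's equation, V = (1/n) R^(2/3) S^(1/2) = (1/0.025) × 0.5054^(2/3) × 0.008772^(1/2) = 2.38 m/s.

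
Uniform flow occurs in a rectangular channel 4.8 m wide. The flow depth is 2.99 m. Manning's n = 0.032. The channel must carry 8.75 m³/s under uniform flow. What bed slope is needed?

S = 0.00026

Flow area A = b·y = 4.8 × 2.99 = 14.35 m². Wetted perimeter P = b + 2y = 4.8 + 2×2.99 = 10.78 m.
Hydraulic radius R = A/P = 14.35/10.78 = 1.331 m.
From Manning's equation, S = [nQ / (1 A R^(2/3))]² = [0.032 × 8.75 / (1 × 14.35 × 1.331^(2/3))]² = 0.00026.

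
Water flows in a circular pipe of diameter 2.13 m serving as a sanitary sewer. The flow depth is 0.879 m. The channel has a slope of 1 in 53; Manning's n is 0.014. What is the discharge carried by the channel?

For a circular section of diameter D = 2.13 m at depth y = 0.879 m, the central angle is θ = 2 arccos(1 − 2y/D) = 2.79 rad. Then A = (D²/8)(θ − sin θ) = 1.387 m² and P = Dθ/2 = 2.972 m.
Hydraulic radius R = A/P = 1.387/2.972 = 0.4669 m.
Manning's equation: Q = (1/n) A R^(2/3) S^(1/2) = (1/0.014) × 1.387 × 0.4669^(2/3) × 0.01887^(1/2) = 8.19 m³/s.

Q = 8.19 m³/s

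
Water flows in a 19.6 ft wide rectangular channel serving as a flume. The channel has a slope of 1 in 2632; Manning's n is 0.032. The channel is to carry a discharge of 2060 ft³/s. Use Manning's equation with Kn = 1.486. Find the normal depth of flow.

Manning's equation rearranged: A R^(2/3) = nQ / (1.486·√S) = 0.032 × 2060 / (1.486 × √0.0003799) = 2276.
Try y = 25.8 ft: A R^(2/3) = 1868 — low.
Try y = 30.5 ft: A R^(2/3) = 2274 — close enough.

y_n = 30.5 ft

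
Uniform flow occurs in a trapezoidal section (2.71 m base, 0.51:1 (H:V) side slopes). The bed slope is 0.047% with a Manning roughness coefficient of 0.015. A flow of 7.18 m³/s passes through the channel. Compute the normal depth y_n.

Manning's equation rearranged: A R^(2/3) = nQ / (1·√S) = 0.015 × 7.18 / (√0.00047) = 4.968.
Trying y = 1.08 m: A R^(2/3) = 2.739 — too small.
Trying y = 1.55 m: A R^(2/3) = 4.97 — close enough.

y_n = 1.55 m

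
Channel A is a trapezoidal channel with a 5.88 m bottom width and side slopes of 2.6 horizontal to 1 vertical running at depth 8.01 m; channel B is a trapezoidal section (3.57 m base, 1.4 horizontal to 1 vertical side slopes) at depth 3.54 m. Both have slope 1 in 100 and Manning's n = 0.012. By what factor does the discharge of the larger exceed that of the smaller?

Channel A: With bottom width b = 5.88 m and side slope z = 2.6: A = (b + zy)y = (5.88 + 2.6×8.01)×8.01 = 213.9 m²; P = b + 2y√(1+z²) = 5.88 + 2×8.01×2.786 = 50.51 m. Hydraulic radius R = A/P = 213.9/50.51 = 4.235 m. Q_A = (1/0.012)·213.9·4.235^(2/3)·√0.01 = 4666 m³/s.
Channel B: With bottom width b = 3.57 m and side slope z = 1.4: A = (b + zy)y = (3.57 + 1.4×3.54)×3.54 = 30.18 m²; P = b + 2y√(1+z²) = 3.57 + 2×3.54×1.72 = 15.75 m. Hydraulic radius R = A/P = 30.18/15.75 = 1.916 m. Q_B = (1/0.012)·30.18·1.916^(2/3)·√0.01 = 388 m³/s.
The larger discharge is 4666 m³/s and the smaller is 388 m³/s; the ratio is 12.

12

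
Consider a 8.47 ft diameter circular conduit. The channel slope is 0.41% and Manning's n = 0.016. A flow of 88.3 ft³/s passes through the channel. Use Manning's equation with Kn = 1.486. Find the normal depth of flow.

y_n = 2.29 ft

Manning's equation rearranged: A R^(2/3) = nQ / (1.486·√S) = 0.016 × 88.3 / (1.486 × √0.0041) = 14.85.
Try y = 2.56 ft: A R^(2/3) = 18.46 — over.
Try y = 1.66 ft: A R^(2/3) = 7.809 — short.
Try y = 2.29 ft: A R^(2/3) = 14.85 — close enough.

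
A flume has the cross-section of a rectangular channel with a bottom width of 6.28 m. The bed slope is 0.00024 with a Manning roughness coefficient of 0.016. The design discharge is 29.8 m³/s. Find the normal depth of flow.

y_n = 3.5 m

Manning's equation rearranged: A R^(2/3) = nQ / (1·√S) = 0.016 × 29.8 / (√0.00024) = 30.78.
Try y = 2.67 m: A R^(2/3) = 21.41 — low.
Try y = 3.79 m: A R^(2/3) = 34.13 — high.
Try y = 3.5 m: A R^(2/3) = 30.75 — close enough.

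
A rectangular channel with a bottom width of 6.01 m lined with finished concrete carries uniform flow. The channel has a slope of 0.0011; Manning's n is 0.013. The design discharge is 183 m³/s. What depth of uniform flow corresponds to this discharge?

Manning's equation rearranged: A R^(2/3) = nQ / (1·√S) = 0.013 × 183 / (√0.0011) = 71.73.
At y = 5.73 m: A R^(2/3) = 54.14 — low.
At y = 8.37 m: A R^(2/3) = 85.38 — high.
At y = 7.23 m: A R^(2/3) = 71.77 — matches.

y_n = 7.23 m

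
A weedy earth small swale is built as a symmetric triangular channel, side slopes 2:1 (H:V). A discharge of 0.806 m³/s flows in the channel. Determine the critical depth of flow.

y_c = 0.506 m

At critical depth, Q² T / (g A³) = 1, i.e. A³/T = Q²/g = 0.806²/9.81 = 0.06622.
At y = 0.56 m: A³/T = 0.1101 — too large.
At y = 0.506 m: A³/T = 0.06634 — matches.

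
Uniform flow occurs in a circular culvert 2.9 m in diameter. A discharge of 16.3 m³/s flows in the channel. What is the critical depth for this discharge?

At critical depth, Q² T / (g A³) = 1, i.e. A³/T = Q²/g = 16.3²/9.81 = 27.08.
Trying y = 1.43 m: A³/T = 11.78 — short.
Trying y = 2.24 m: A³/T = 67.47 — over.
Trying y = 1.78 m: A³/T = 27.21 — ≈ 27.08.

y_c = 1.78 m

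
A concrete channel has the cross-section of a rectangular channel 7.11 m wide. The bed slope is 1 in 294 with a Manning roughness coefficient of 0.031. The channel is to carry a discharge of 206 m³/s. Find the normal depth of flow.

y_n = 8.37 m

Manning's equation rearranged: A R^(2/3) = nQ / (1·√S) = 0.031 × 206 / (√0.003401) = 109.5.
Try y = 6.13 m: A R^(2/3) = 74.84 — short.
Try y = 9.08 m: A R^(2/3) = 120.6 — over.
Try y = 8.37 m: A R^(2/3) = 109.5 — ≈ 109.5.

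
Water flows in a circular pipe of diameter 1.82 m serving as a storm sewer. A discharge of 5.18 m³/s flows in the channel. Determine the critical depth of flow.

y_c = 1.13 m

At critical depth, Q² T / (g A³) = 1, i.e. A³/T = Q²/g = 5.18²/9.81 = 2.735.
Try y = 1.24 m: A³/T = 3.967 — over.
Try y = 0.788 m: A³/T = 0.6973 — short.
Try y = 1.13 m: A³/T = 2.768 — close enough.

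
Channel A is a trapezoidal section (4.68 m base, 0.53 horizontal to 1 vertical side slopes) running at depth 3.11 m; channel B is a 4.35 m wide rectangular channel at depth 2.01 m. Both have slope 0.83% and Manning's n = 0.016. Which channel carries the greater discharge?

Channel A: With bottom width b = 4.68 m and side slope z = 0.53: A = (b + zy)y = (4.68 + 0.53×3.11)×3.11 = 19.68 m²; P = b + 2y√(1+z²) = 4.68 + 2×3.11×1.132 = 11.72 m. Hydraulic radius R = A/P = 19.68/11.72 = 1.679 m. Q_A = (1/0.016)·19.68·1.679^(2/3)·√0.0083 = 158.3 m³/s.
Channel B: Flow area A = b·y = 4.35 × 2.01 = 8.743 m². Wetted perimeter P = b + 2y = 4.35 + 2×2.01 = 8.37 m. Hydraulic radius R = A/P = 8.743/8.37 = 1.045 m. Q_B = (1/0.016)·8.743·1.045^(2/3)·√0.0083 = 51.26 m³/s.
Q_A = 158.3 m³/s vs Q_B = 51.26 m³/s, so channel A carries more.

channel A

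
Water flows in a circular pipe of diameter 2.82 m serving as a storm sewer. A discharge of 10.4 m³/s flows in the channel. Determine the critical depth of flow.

At critical depth, Q² T / (g A³) = 1, i.e. A³/T = Q²/g = 10.4²/9.81 = 11.03.
Trying y = 1.14 m: A³/T = 4.786 — short.
Trying y = 1.42 m: A³/T = 11.1 — matches.

y_c = 1.42 m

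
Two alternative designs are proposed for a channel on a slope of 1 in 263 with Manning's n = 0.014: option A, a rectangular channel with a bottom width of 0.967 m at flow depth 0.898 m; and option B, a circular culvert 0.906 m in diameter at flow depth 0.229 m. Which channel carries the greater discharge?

channel A

Channel A: Flow area A = b·y = 0.967 × 0.898 = 0.8684 m². Wetted perimeter P = b + 2y = 0.967 + 2×0.898 = 2.763 m. Hydraulic radius R = A/P = 0.8684/2.763 = 0.3143 m. Q_A = (1/0.014)·0.8684·0.3143^(2/3)·√0.003802 = 1.768 m³/s.
Channel B: For a circular section of diameter D = 0.906 m at depth y = 0.229 m, the central angle is θ = 2 arccos(1 − 2y/D) = 2.107 rad. Then A = (D²/8)(θ − sin θ) = 0.128 m² and P = Dθ/2 = 0.9545 m. Hydraulic radius R = A/P = 0.128/0.9545 = 0.1341 m. Q_B = (1/0.014)·0.128·0.1341^(2/3)·√0.003802 = 0.1477 m³/s.
Q_A = 1.768 m³/s vs Q_B = 0.1477 m³/s, so channel A carries more.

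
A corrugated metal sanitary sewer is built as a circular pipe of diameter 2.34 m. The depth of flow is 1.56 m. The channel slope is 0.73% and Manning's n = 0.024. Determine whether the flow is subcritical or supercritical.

subcritical

For a circular section of diameter D = 2.34 m at depth y = 1.56 m, the central angle is θ = 2 arccos(1 − 2y/D) = 3.821 rad. Then A = (D²/8)(θ − sin θ) = 3.046 m² and P = Dθ/2 = 4.471 m.
Hydraulic radius R = A/P = 3.046/4.471 = 0.6812 m.
V = (1/n) R^(2/3) √S = (1/0.024) × 0.6812^(2/3) × √0.0073 = 2.756 m/s. Hydraulic depth D_h = A/T = 3.046/2.206 = 1.381 m.
Froude number Fr = V/√(g·D_h) = 2.756/√(9.81×1.381) = 0.749, which is less than 1, so the flow is subcritical.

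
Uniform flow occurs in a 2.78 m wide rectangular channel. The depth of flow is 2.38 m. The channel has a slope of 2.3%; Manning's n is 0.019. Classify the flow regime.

supercritical

Flow area A = b·y = 2.78 × 2.38 = 6.616 m². Wetted perimeter P = b + 2y = 2.78 + 2×2.38 = 7.54 m.
Hydraulic radius R = A/P = 6.616/7.54 = 0.8775 m.
V = (1/n) R^(2/3) √S = (1/0.019) × 0.8775^(2/3) × √0.023 = 7.316 m/s. Hydraulic depth D_h = A/T = 6.616/2.78 = 2.38 m.
Froude number Fr = V/√(g·D_h) = 7.316/√(9.81×2.38) = 1.51, which is greater than 1, so the flow is supercritical.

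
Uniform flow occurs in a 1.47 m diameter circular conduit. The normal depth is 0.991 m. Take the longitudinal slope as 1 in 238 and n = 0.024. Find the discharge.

Q = 1.87 m³/s

For a circular section of diameter D = 1.47 m at depth y = 0.991 m, the central angle is θ = 2 arccos(1 − 2y/D) = 3.853 rad. Then A = (D²/8)(θ − sin θ) = 1.217 m² and P = Dθ/2 = 2.832 m.
Hydraulic radius R = A/P = 1.217/2.832 = 0.4298 m.
Manning's equation: Q = (1/n) A R^(2/3) S^(1/2) = (1/0.024) × 1.217 × 0.4298^(2/3) × 0.004202^(1/2) = 1.87 m³/s.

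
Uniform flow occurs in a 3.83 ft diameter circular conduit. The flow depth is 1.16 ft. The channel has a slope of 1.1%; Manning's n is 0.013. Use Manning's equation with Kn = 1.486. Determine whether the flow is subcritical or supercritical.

supercritical

For a circular section of diameter D = 3.83 ft at depth y = 1.16 ft, the central angle is θ = 2 arccos(1 − 2y/D) = 2.331 rad. Then A = (D²/8)(θ − sin θ) = 2.946 ft² and P = Dθ/2 = 4.464 ft.
Hydraulic radius R = A/P = 2.946/4.464 = 0.6598 ft.
V = (1.486/n) R^(2/3) √S = (1.486/0.013) × 0.6598^(2/3) × √0.011 = 9.087 ft/s. Hydraulic depth D_h = A/T = 2.946/3.52 = 0.8369 ft.
Froude number Fr = V/√(g·D_h) = 9.087/√(32.2×0.8369) = 1.75, which is greater than 1, so the flow is supercritical.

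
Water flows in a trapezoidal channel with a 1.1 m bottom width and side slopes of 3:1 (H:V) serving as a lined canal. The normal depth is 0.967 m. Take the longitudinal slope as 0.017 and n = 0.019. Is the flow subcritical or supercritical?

With bottom width b = 1.1 m and side slope z = 3: A = (b + zy)y = (1.1 + 3×0.967)×0.967 = 3.869 m²; P = b + 2y√(1+z²) = 1.1 + 2×0.967×3.162 = 7.216 m.
Hydraulic radius R = A/P = 3.869/7.216 = 0.5362 m.
V = (1/n) R^(2/3) √S = (1/0.019) × 0.5362^(2/3) × √0.017 = 4.529 m/s. Hydraulic depth D_h = A/T = 3.869/6.902 = 0.5606 m.
Froude number Fr = V/√(g·D_h) = 4.529/√(9.81×0.5606) = 1.93, which is greater than 1, so the flow is supercritical.

supercritical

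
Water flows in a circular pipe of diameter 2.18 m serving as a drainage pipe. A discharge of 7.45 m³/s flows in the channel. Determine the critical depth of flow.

At critical depth, Q² T / (g A³) = 1, i.e. A³/T = Q²/g = 7.45²/9.81 = 5.658.
Try y = 1.15 m: A³/T = 3.659 — too small.
Try y = 1.41 m: A³/T = 7.992 — too large.
Try y = 1.29 m: A³/T = 5.676 — ≈ 5.658.

y_c = 1.29 m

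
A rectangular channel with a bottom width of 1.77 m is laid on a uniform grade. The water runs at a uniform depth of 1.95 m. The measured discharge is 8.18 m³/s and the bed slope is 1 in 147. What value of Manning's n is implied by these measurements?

n = 0.025

Flow area A = b·y = 1.77 × 1.95 = 3.451 m². Wetted perimeter P = b + 2y = 1.77 + 2×1.95 = 5.67 m.
Hydraulic radius R = A/P = 3.451/5.67 = 0.6087 m.
Rearranging Manning's equation: n = (1/Q) A R^(2/3) S^(1/2) = (1/8.18) × 3.451 × 0.6087^(2/3) × √0.006803 = 0.025.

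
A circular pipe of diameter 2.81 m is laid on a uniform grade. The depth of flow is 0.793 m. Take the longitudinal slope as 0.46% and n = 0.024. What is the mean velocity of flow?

For a circular section of diameter D = 2.81 m at depth y = 0.793 m, the central angle is θ = 2 arccos(1 − 2y/D) = 2.24 rad. Then A = (D²/8)(θ − sin θ) = 1.437 m² and P = Dθ/2 = 3.147 m.
Hydraulic radius R = A/P = 1.437/3.147 = 0.4566 m.
From Manning's equation, V = (1/n) R^(2/3) S^(1/2) = (1/0.024) × 0.4566^(2/3) × 0.0046^(1/2) = 1.68 m/s.

V = 1.68 m/s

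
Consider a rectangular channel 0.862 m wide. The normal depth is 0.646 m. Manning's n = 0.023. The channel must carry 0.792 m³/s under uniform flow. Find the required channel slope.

Flow area A = b·y = 0.862 × 0.646 = 0.5569 m². Wetted perimeter P = b + 2y = 0.862 + 2×0.646 = 2.154 m.
Hydraulic radius R = A/P = 0.5569/2.154 = 0.2585 m.
From Manning's equation, S = [nQ / (1 A R^(2/3))]² = [0.023 × 0.792 / (1 × 0.5569 × 0.2585^(2/3))]² = 0.0065.

S = 0.0065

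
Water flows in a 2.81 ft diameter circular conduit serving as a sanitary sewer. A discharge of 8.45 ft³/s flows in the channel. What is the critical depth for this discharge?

y_c = 0.935 ft

At critical depth, Q² T / (g A³) = 1, i.e. A³/T = Q²/g = 8.45²/32.2 = 2.217.
Trying y = 0.803 ft: A³/T = 1.232 — short.
Trying y = 1.09 ft: A³/T = 4.012 — over.
Trying y = 0.935 ft: A³/T = 2.221 — close enough.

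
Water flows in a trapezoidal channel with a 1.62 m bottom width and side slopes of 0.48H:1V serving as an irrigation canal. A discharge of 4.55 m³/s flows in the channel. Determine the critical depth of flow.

y_c = 0.851 m

At critical depth, Q² T / (g A³) = 1, i.e. A³/T = Q²/g = 4.55²/9.81 = 2.11.
Try y = 0.728 m: A³/T = 1.271 — low.
Try y = 1.01 m: A³/T = 3.71 — high.
Try y = 0.851 m: A³/T = 2.111 — matches.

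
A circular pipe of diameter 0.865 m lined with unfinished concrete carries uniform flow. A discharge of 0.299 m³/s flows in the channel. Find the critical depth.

y_c = 0.319 m

At critical depth, Q² T / (g A³) = 1, i.e. A³/T = Q²/g = 0.299²/9.81 = 0.009113.
Try y = 0.228 m: A³/T = 0.002487 — too small.
Try y = 0.363 m: A³/T = 0.015 — too large.
Try y = 0.319 m: A³/T = 0.00913 — ≈ 0.009113.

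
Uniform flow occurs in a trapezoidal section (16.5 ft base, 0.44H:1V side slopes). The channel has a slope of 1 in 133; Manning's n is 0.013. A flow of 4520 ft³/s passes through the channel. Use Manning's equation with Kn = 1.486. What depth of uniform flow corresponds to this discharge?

y_n = 8.06 ft

Manning's equation rearranged: A R^(2/3) = nQ / (1.486·√S) = 0.013 × 4520 / (1.486 × √0.007519) = 456.
Trying y = 6.36 ft: A R^(2/3) = 311.2 — low.
Trying y = 10.2 ft: A R^(2/3) = 668.6 — high.
Trying y = 8.06 ft: A R^(2/3) = 455.7 — ≈ 456.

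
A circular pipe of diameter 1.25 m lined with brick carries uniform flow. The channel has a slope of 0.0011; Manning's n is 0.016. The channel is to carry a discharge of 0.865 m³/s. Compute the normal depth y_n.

y_n = 0.799 m

Manning's equation rearranged: A R^(2/3) = nQ / (1·√S) = 0.016 × 0.865 / (√0.0011) = 0.4173.
At y = 0.884 m: A R^(2/3) = 0.4795 — over.
At y = 0.627 m: A R^(2/3) = 0.2841 — short.
At y = 0.799 m: A R^(2/3) = 0.4173 — matches.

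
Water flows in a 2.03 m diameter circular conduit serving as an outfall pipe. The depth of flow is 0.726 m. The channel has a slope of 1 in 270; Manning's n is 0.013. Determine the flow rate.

Q = 2.64 m³/s

For a circular section of diameter D = 2.03 m at depth y = 0.726 m, the central angle is θ = 2 arccos(1 − 2y/D) = 2.564 rad. Then A = (D²/8)(θ − sin θ) = 1.04 m² and P = Dθ/2 = 2.603 m.
Hydraulic radius R = A/P = 1.04/2.603 = 0.3995 m.
Manning's equation: Q = (1/n) A R^(2/3) S^(1/2) = (1/0.013) × 1.04 × 0.3995^(2/3) × 0.003704^(1/2) = 2.64 m³/s.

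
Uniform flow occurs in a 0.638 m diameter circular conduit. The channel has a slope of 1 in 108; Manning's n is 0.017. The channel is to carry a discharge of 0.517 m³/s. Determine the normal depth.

Manning's equation rearranged: A R^(2/3) = nQ / (1·√S) = 0.017 × 0.517 / (√0.009259) = 0.09134.
Trying y = 0.589 m: A R^(2/3) = 0.101 — high.
Trying y = 0.362 m: A R^(2/3) = 0.05789 — low.
Trying y = 0.507 m: A R^(2/3) = 0.0913 — ≈ 0.09134.

y_n = 0.507 m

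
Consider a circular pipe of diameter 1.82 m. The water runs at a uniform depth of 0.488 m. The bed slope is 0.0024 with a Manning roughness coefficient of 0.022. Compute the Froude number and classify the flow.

subcritical

For a circular section of diameter D = 1.82 m at depth y = 0.488 m, the central angle is θ = 2 arccos(1 − 2y/D) = 2.177 rad. Then A = (D²/8)(θ − sin θ) = 0.5612 m² and P = Dθ/2 = 1.981 m.
Hydraulic radius R = A/P = 0.5612/1.981 = 0.2833 m.
V = (1/n) R^(2/3) √S = (1/0.022) × 0.2833^(2/3) × √0.0024 = 0.9605 m/s. Hydraulic depth D_h = A/T = 0.5612/1.612 = 0.3481 m.
Froude number Fr = V/√(g·D_h) = 0.9605/√(9.81×0.3481) = 0.52, which is less than 1, so the flow is subcritical.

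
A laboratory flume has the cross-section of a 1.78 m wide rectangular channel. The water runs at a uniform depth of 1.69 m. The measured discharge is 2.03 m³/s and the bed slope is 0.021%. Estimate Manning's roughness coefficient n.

Flow area A = b·y = 1.78 × 1.69 = 3.008 m². Wetted perimeter P = b + 2y = 1.78 + 2×1.69 = 5.16 m.
Hydraulic radius R = A/P = 3.008/5.16 = 0.583 m.
Rearranging Manning's equation: n = (1/Q) A R^(2/3) S^(1/2) = (1/2.03) × 3.008 × 0.583^(2/3) × √0.00021 = 0.015.

n = 0.015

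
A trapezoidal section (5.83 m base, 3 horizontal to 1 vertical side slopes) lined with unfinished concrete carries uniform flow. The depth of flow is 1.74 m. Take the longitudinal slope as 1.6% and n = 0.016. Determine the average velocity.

V = 8.64 m/s

With bottom width b = 5.83 m and side slope z = 3: A = (b + zy)y = (5.83 + 3×1.74)×1.74 = 19.23 m²; P = b + 2y√(1+z²) = 5.83 + 2×1.74×3.162 = 16.83 m.
Hydraulic radius R = A/P = 19.23/16.83 = 1.142 m.
From Manning's equation, V = (1/n) R^(2/3) S^(1/2) = (1/0.016) × 1.142^(2/3) × 0.016^(1/2) = 8.64 m/s.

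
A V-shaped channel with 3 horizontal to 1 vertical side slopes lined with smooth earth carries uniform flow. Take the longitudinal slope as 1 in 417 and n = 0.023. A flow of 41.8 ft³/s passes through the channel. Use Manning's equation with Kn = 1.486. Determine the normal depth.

Manning's equation rearranged: A R^(2/3) = nQ / (1.486·√S) = 0.023 × 41.8 / (1.486 × √0.002398) = 13.21.
Trying y = 2.59 ft: A R^(2/3) = 23.08 — over.
Trying y = 2.1 ft: A R^(2/3) = 13.2 — ≈ 13.21.

y_n = 2.1 ft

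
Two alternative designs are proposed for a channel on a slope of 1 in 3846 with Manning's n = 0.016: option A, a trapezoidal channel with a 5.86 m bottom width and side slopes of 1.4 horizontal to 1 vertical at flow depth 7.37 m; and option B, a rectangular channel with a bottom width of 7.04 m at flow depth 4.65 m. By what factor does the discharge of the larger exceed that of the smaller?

Channel A: With bottom width b = 5.86 m and side slope z = 1.4: A = (b + zy)y = (5.86 + 1.4×7.37)×7.37 = 119.2 m²; P = b + 2y√(1+z²) = 5.86 + 2×7.37×1.72 = 31.22 m. Hydraulic radius R = A/P = 119.2/31.22 = 3.819 m. Q_A = (1/0.016)·119.2·3.819^(2/3)·√0.00026 = 293.6 m³/s.
Channel B: Flow area A = b·y = 7.04 × 4.65 = 32.74 m². Wetted perimeter P = b + 2y = 7.04 + 2×4.65 = 16.34 m. Hydraulic radius R = A/P = 32.74/16.34 = 2.003 m. Q_B = (1/0.016)·32.74·2.003^(2/3)·√0.00026 = 52.43 m³/s.
The larger discharge is 293.6 m³/s and the smaller is 52.43 m³/s; the ratio is 5.6.

5.6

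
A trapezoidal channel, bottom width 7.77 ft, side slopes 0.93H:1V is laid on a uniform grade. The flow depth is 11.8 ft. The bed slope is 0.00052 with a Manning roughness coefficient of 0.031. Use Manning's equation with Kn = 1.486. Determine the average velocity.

V = 3.42 ft/s

With bottom width b = 7.77 ft and side slope z = 0.93: A = (b + zy)y = (7.77 + 0.93×11.8)×11.8 = 221.2 ft²; P = b + 2y√(1+z²) = 7.77 + 2×11.8×1.366 = 40 ft.
Hydraulic radius R = A/P = 221.2/40 = 5.53 ft.
From Manning's equation, V = (1.486/n) R^(2/3) S^(1/2) = (1.486/0.031) × 5.53^(2/3) × 0.00052^(1/2) = 3.42 ft/s.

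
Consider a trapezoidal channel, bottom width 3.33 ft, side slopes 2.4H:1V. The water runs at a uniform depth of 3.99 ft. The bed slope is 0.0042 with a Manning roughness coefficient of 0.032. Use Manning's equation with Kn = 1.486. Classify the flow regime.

With bottom width b = 3.33 ft and side slope z = 2.4: A = (b + zy)y = (3.33 + 2.4×3.99)×3.99 = 51.49 ft²; P = b + 2y√(1+z²) = 3.33 + 2×3.99×2.6 = 24.08 ft.
Hydraulic radius R = A/P = 51.49/24.08 = 2.139 ft.
V = (1.486/n) R^(2/3) √S = (1.486/0.032) × 2.139^(2/3) × √0.0042 = 4.996 ft/s. Hydraulic depth D_h = A/T = 51.49/22.48 = 2.29 ft.
Froude number Fr = V/√(g·D_h) = 4.996/√(32.2×2.29) = 0.582, which is less than 1, so the flow is subcritical.

subcritical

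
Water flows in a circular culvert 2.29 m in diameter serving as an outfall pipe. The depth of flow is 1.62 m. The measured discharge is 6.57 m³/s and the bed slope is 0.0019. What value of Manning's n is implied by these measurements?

n = 0.016

For a circular section of diameter D = 2.29 m at depth y = 1.62 m, the central angle is θ = 2 arccos(1 − 2y/D) = 3.997 rad. Then A = (D²/8)(θ − sin θ) = 3.115 m² and P = Dθ/2 = 4.577 m.
Hydraulic radius R = A/P = 3.115/4.577 = 0.6806 m.
Rearranging Manning's equation: n = (1/Q) A R^(2/3) S^(1/2) = (1/6.57) × 3.115 × 0.6806^(2/3) × √0.0019 = 0.016.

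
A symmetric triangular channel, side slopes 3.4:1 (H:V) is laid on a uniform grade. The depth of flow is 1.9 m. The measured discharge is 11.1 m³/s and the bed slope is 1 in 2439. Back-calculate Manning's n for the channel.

For a triangular section with side slope z = 3.4: A = zy² = 3.4×1.9² = 12.27 m²; P = 2y√(1+z²) = 2×1.9×3.544 = 13.47 m.
Hydraulic radius R = A/P = 12.27/13.47 = 0.9114 m.
Rearranging Manning's equation: n = (1/Q) A R^(2/3) S^(1/2) = (1/11.1) × 12.27 × 0.9114^(2/3) × √0.00041 = 0.021.

n = 0.021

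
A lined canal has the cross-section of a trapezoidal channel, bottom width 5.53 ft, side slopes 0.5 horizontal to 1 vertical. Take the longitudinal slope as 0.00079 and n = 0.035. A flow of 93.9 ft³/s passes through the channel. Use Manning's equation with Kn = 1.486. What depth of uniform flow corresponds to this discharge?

Manning's equation rearranged: A R^(2/3) = nQ / (1.486·√S) = 0.035 × 93.9 / (1.486 × √0.00079) = 78.69.
Trying y = 6.43 ft: A R^(2/3) = 112.4 — over.
Trying y = 5.26 ft: A R^(2/3) = 78.69 — matches.

y_n = 5.26 ft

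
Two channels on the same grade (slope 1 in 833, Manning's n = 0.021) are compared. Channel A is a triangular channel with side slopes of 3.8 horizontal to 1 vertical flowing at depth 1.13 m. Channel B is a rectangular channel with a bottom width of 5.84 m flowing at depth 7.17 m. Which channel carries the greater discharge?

Channel A: For a triangular section with side slope z = 3.8: A = zy² = 3.8×1.13² = 4.852 m²; P = 2y√(1+z²) = 2×1.13×3.929 = 8.88 m. Hydraulic radius R = A/P = 4.852/8.88 = 0.5464 m. Q_A = (1/0.021)·4.852·0.5464^(2/3)·√0.0012 = 5.351 m³/s.
Channel B: Flow area A = b·y = 5.84 × 7.17 = 41.87 m². Wetted perimeter P = b + 2y = 5.84 + 2×7.17 = 20.18 m. Hydraulic radius R = A/P = 41.87/20.18 = 2.075 m. Q_B = (1/0.021)·41.87·2.075^(2/3)·√0.0012 = 112.4 m³/s.
Q_A = 5.351 m³/s vs Q_B = 112.4 m³/s, so channel B carries more.

channel B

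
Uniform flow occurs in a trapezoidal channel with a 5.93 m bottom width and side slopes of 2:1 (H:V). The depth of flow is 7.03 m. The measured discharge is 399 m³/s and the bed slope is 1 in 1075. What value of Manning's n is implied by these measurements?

With bottom width b = 5.93 m and side slope z = 2: A = (b + zy)y = (5.93 + 2×7.03)×7.03 = 140.5 m²; P = b + 2y√(1+z²) = 5.93 + 2×7.03×2.236 = 37.37 m.
Hydraulic radius R = A/P = 140.5/37.37 = 3.761 m.
Rearranging Manning's equation: n = (1/Q) A R^(2/3) S^(1/2) = (1/399) × 140.5 × 3.761^(2/3) × √0.0009302 = 0.026.

n = 0.026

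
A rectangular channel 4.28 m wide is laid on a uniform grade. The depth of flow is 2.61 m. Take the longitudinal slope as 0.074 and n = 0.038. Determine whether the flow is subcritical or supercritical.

supercritical

Flow area A = b·y = 4.28 × 2.61 = 11.17 m². Wetted perimeter P = b + 2y = 4.28 + 2×2.61 = 9.5 m.
Hydraulic radius R = A/P = 11.17/9.5 = 1.176 m.
V = (1/n) R^(2/3) √S = (1/0.038) × 1.176^(2/3) × √0.074 = 7.975 m/s. Hydraulic depth D_h = A/T = 11.17/4.28 = 2.61 m.
Froude number Fr = V/√(g·D_h) = 7.975/√(9.81×2.61) = 1.58, which is greater than 1, so the flow is supercritical.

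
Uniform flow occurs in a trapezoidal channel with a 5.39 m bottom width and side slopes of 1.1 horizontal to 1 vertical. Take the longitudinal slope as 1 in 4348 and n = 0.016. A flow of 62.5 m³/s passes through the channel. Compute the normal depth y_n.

y_n = 3.95 m

Manning's equation rearranged: A R^(2/3) = nQ / (1·√S) = 0.016 × 62.5 / (√0.00023) = 65.94.
Trying y = 3.13 m: A R^(2/3) = 42.13 — short.
Trying y = 4.4 m: A R^(2/3) = 81.51 — over.
Trying y = 3.95 m: A R^(2/3) = 65.91 — ≈ 65.94.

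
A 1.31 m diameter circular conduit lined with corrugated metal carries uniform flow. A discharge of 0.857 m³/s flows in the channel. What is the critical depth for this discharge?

At critical depth, Q² T / (g A³) = 1, i.e. A³/T = Q²/g = 0.857²/9.81 = 0.07487.
Try y = 0.389 m: A³/T = 0.03148 — too small.
Try y = 0.614 m: A³/T = 0.1825 — too large.
Try y = 0.487 m: A³/T = 0.07502 — ≈ 0.07487.

y_c = 0.487 m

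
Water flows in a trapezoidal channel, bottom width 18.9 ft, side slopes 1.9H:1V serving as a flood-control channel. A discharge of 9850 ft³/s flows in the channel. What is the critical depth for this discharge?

At critical depth, Q² T / (g A³) = 1, i.e. A³/T = Q²/g = 9850²/32.2 = 3013000.
At y = 9.96 ft: A³/T = 942200 — short.
At y = 15.7 ft: A³/T = 5700000 — over.
At y = 13.4 ft: A³/T = 3008000 — matches.

y_c = 13.4 ft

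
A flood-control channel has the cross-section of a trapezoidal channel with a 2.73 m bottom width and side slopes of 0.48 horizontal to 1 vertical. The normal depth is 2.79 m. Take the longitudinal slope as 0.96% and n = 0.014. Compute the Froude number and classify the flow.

supercritical

With bottom width b = 2.73 m and side slope z = 0.48: A = (b + zy)y = (2.73 + 0.48×2.79)×2.79 = 11.35 m²; P = b + 2y√(1+z²) = 2.73 + 2×2.79×1.109 = 8.92 m.
Hydraulic radius R = A/P = 11.35/8.92 = 1.273 m.
V = (1/n) R^(2/3) √S = (1/0.014) × 1.273^(2/3) × √0.0096 = 8.22 m/s. Hydraulic depth D_h = A/T = 11.35/5.408 = 2.099 m.
Froude number Fr = V/√(g·D_h) = 8.22/√(9.81×2.099) = 1.81, which is greater than 1, so the flow is supercritical.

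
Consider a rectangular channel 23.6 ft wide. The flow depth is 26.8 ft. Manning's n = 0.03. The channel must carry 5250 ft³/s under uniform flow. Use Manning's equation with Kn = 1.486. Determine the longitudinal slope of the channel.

Flow area A = b·y = 23.6 × 26.8 = 632.5 ft². Wetted perimeter P = b + 2y = 23.6 + 2×26.8 = 77.2 ft.
Hydraulic radius R = A/P = 632.5/77.2 = 8.193 ft.
From Manning's equation, S = [nQ / (1.486 A R^(2/3))]² = [0.03 × 5250 / (1.486 × 632.5 × 8.193^(2/3))]² = 0.0017.

S = 0.0017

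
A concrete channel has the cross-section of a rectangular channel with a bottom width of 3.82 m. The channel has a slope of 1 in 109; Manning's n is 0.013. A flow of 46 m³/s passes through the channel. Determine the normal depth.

Manning's equation rearranged: A R^(2/3) = nQ / (1·√S) = 0.013 × 46 / (√0.009174) = 6.243.
Trying y = 2.04 m: A R^(2/3) = 7.722 — high.
Trying y = 1.74 m: A R^(2/3) = 6.244 — close enough.

y_n = 1.74 m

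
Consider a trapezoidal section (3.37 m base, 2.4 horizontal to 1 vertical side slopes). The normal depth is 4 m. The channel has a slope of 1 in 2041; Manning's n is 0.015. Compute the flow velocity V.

V = 2.46 m/s

With bottom width b = 3.37 m and side slope z = 2.4: A = (b + zy)y = (3.37 + 2.4×4)×4 = 51.88 m²; P = b + 2y√(1+z²) = 3.37 + 2×4×2.6 = 24.17 m.
Hydraulic radius R = A/P = 51.88/24.17 = 2.146 m.
From Manning's equation, V = (1/n) R^(2/3) S^(1/2) = (1/0.015) × 2.146^(2/3) × 0.00049^(1/2) = 2.46 m/s.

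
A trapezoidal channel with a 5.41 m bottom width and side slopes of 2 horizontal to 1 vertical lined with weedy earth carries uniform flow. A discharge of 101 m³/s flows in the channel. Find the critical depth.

At critical depth, Q² T / (g A³) = 1, i.e. A³/T = Q²/g = 101²/9.81 = 1040.
At y = 2.81 m: A³/T = 1788 — too large.
At y = 1.88 m: A³/T = 396.3 — too small.
At y = 2.44 m: A³/T = 1043 — close enough.

y_c = 2.44 m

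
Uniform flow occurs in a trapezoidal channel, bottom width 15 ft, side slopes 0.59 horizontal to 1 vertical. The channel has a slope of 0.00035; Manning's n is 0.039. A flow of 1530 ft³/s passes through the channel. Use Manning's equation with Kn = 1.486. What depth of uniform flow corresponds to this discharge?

Manning's equation rearranged: A R^(2/3) = nQ / (1.486·√S) = 0.039 × 1530 / (1.486 × √0.00035) = 2146.
Try y = 16.9 ft: A R^(2/3) = 1657 — low.
Try y = 22 ft: A R^(2/3) = 2725 — high.
Try y = 19.4 ft: A R^(2/3) = 2144 — close enough.

y_n = 19.4 ft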